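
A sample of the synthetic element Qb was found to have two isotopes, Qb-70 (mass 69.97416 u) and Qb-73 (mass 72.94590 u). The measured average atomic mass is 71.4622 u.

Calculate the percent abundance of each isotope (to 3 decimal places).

With x = fraction of Qb-70 (so Qb-73 is 1 − x):
69.97416·x + 72.94590·(1 − x) = 71.4622
(69.97416 − 72.94590)·x = 71.4622 − 72.94590
x = -1.48370 / -2.97174 = 0.49927 → 49.927% Qb-70, 50.073% Qb-73.

Qb-70: 49.927%, Qb-73: 50.073%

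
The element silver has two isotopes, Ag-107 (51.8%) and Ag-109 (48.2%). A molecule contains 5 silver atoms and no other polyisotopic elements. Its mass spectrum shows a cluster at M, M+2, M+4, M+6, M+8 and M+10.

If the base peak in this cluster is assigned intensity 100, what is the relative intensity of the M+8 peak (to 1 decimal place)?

43.3

(0.518 + 0.482)^5 gives M 0.0373, M+2 0.1735, M+4 0.3229, M+6 0.3005, M+8 0.1398, M+10 0.0260; the largest is M+4.
P(M+4) = C(5,2) × 0.518^3 × 0.482^2 = 10 × 0.13899183 × 0.232324 = 0.322911 (base)
P(M+8) = C(5,4) × 0.518^1 × 0.482^4 = 5 × 0.5180 × 0.05397444 = 0.139794
Relative intensity = 0.139794 / 0.322911 × 100 = 43.3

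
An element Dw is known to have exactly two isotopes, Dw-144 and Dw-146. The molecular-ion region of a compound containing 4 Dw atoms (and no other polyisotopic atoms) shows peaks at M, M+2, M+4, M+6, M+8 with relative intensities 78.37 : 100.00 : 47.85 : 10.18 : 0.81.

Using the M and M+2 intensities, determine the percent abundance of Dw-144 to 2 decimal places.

If p is the fraction of Dw that is Dw-144, then I(M+2)/I(M) = [C(4,1)·p^3·(1−p)] / p^4 = 4·(1−p)/p = 100.00/78.37 = 1.2760
(1−p)/p = 1.2760/4 = 0.3190  ⇒  p = 1/(1 + 0.3190) = 0.7582
Dw-144: 75.82%, Dw-146: 24.18%.

75.82%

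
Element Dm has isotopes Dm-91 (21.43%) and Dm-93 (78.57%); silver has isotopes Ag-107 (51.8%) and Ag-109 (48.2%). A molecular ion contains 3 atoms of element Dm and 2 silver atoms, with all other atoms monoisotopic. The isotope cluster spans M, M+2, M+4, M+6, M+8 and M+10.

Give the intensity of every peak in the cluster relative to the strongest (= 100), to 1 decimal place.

0.7 : 9.6 : 46.1 : 100.0 : 94.6 : 31.9

Element Dm pattern (n=3): 0.00984162 : 0.10824862 : 0.39687791 : 0.48503185
Silver pattern (n=2): 0.268324 : 0.499352 : 0.232324
Convolve the two distributions (both contribute in 2-u steps):
  M: 0.00984162×0.268324 = 0.002641
  M+2: 0.00984162×0.499352 + 0.10824862×0.268324 = 0.033960
  M+4: 0.00984162×0.232324 + 0.10824862×0.499352 + 0.39687791×0.268324 = 0.162832
  M+6: 0.10824862×0.232324 + 0.39687791×0.499352 + 0.48503185×0.268324 = 0.353476
  M+8: 0.39687791×0.232324 + 0.48503185×0.499352 = 0.334406
  M+10: 0.48503185×0.232324 = 0.112685
Scale to base peak (0.353476) = 100: 0.7 : 9.6 : 46.1 : 100.0 : 94.6 : 31.9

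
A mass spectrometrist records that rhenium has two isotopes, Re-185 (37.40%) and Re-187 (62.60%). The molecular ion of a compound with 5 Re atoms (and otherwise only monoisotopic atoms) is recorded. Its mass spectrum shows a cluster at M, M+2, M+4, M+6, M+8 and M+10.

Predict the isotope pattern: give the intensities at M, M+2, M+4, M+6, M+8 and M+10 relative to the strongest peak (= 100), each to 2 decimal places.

The 5 Re atoms are independent, so intensities follow the terms of (0.3740 + 0.6260)^5.
P(M) = 0.3740^5 = 0.007317
P(M+2) = 5 × 0.3740^4 × 0.6260^1 = 0.061239
P(M+4) = 10 × 0.3740^3 × 0.6260^2 = 0.205005
P(M+6) = 10 × 0.3740^2 × 0.6260^3 = 0.343136
P(M+8) = 5 × 0.3740^1 × 0.6260^4 = 0.287170
P(M+10) = 0.6260^5 = 0.096133
The M+6 peak is largest (0.343136); scaling to 100 gives 2.13 : 17.85 : 59.74 : 100.00 : 83.69 : 28.02.

2.13 : 17.85 : 59.74 : 100.00 : 83.69 : 28.02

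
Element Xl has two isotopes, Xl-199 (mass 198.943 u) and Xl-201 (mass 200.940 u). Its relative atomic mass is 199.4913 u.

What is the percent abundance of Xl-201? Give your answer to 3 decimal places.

Writing the weighted mean with unknown fraction x of Xl-199:
198.943·x + 200.940·(1 − x) = 199.4913
(198.943 − 200.940)·x = 199.4913 − 200.940
x = -1.4487 / -1.997 = 0.72544 → 72.544% Xl-199, 27.456% Xl-201.

27.456%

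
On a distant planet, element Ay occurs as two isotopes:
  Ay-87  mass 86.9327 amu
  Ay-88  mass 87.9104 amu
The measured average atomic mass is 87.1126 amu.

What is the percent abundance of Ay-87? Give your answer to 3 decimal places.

Writing the weighted mean with unknown fraction x of Ay-87:
86.9327·x + 87.9104·(1 − x) = 87.1126
(86.9327 − 87.9104)·x = 87.1126 − 87.9104
x = -0.7978 / -0.9777 = 0.81600 → 81.600% Ay-87, 18.400% Ay-88.

81.600%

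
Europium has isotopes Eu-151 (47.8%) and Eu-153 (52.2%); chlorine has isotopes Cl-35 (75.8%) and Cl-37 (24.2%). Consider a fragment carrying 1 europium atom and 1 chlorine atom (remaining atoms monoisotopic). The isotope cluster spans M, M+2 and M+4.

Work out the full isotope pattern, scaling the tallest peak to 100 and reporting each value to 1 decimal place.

70.9 : 100.0 : 24.7

Europium pattern (n=1): 0.4780 : 0.5220
Chlorine pattern (n=1): 0.7580 : 0.2420
Convolve the two distributions (both contribute in 2-u steps):
  M: 0.4780×0.7580 = 0.362324
  M+2: 0.4780×0.2420 + 0.5220×0.7580 = 0.511352
  M+4: 0.5220×0.2420 = 0.126324
Scale to base peak (0.511352) = 100: 70.9 : 100.0 : 24.7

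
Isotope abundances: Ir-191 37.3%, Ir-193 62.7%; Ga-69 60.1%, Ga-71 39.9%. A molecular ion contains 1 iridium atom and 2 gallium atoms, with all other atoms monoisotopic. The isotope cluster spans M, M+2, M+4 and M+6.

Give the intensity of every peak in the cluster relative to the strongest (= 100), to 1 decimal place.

33.2 : 100.0 : 88.8 : 24.6

Iridium pattern (n=1): 0.3730 : 0.6270
Gallium pattern (n=2): 0.361201 : 0.479598 : 0.159201
Convolve the two distributions (both contribute in 2-u steps):
  M: 0.3730×0.361201 = 0.134728
  M+2: 0.3730×0.479598 + 0.6270×0.361201 = 0.405363
  M+4: 0.3730×0.159201 + 0.6270×0.479598 = 0.360090
  M+6: 0.6270×0.159201 = 0.099819
Scale to base peak (0.405363) = 100: 33.2 : 100.0 : 88.8 : 24.6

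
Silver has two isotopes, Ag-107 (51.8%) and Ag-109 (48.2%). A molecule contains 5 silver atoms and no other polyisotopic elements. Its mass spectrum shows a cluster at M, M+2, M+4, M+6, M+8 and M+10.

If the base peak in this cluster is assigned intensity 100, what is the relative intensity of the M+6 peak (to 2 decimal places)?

Binomial terms of (0.518 + 0.482)^5: M 0.0373, M+2 0.1735, M+4 0.3229, M+6 0.3005, M+8 0.1398, M+10 0.0260 → M+4 is the base peak.
P(M+4) = C(5,2) × 0.518^3 × 0.482^2 = 10 × 0.13899183 × 0.232324 = 0.322911 (base)
P(M+6) = C(5,3) × 0.518^2 × 0.482^3 = 10 × 0.268324 × 0.11198017 = 0.300470
Relative intensity = 0.300470 / 0.322911 × 100 = 93.05

93.05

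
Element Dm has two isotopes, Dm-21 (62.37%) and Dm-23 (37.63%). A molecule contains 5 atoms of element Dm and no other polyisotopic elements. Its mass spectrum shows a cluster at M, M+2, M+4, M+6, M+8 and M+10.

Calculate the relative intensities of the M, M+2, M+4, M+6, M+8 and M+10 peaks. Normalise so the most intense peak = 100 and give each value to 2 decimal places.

Expanding (0.6237 + 0.3763)^5:
P(M) = 0.6237^5 = 0.094380
P(M+2) = 5 × 0.6237^4 × 0.3763^1 = 0.284713
P(M+4) = 10 × 0.6237^3 × 0.3763^2 = 0.343555
P(M+6) = 10 × 0.6237^2 × 0.3763^3 = 0.207278
P(M+8) = 5 × 0.6237^1 × 0.3763^4 = 0.062529
P(M+10) = 0.3763^5 = 0.007545
The M+4 peak is largest (0.343555); scaling to 100 gives 27.47 : 82.87 : 100.00 : 60.33 : 18.20 : 2.20.

27.47 : 82.87 : 100.00 : 60.33 : 18.20 : 2.20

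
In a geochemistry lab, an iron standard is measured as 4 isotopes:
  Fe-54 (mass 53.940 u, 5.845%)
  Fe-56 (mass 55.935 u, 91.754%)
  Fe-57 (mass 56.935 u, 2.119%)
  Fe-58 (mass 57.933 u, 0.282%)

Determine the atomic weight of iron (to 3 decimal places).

55.845 u

Average mass = Σ (abundance × isotope mass) = 0.05845 × 53.940 + 0.91754 × 55.935 + 0.02119 × 56.935 + 0.00282 × 57.933
= 3.1528 + 51.3226 + 1.2065 + 0.1634 = 55.8453 u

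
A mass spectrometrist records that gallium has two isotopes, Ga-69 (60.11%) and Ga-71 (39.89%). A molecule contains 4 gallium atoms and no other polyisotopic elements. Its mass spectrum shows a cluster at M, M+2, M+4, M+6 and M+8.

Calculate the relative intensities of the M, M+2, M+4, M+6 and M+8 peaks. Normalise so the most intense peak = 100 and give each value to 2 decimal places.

The 4 Ga atoms are independent, so intensities follow the terms of (0.6011 + 0.3989)^4.
P(M) = 0.6011^4 = 0.130553
P(M+2) = 4 × 0.6011^3 × 0.3989^1 = 0.346549
P(M+4) = 6 × 0.6011^2 × 0.3989^2 = 0.344963
P(M+6) = 4 × 0.6011^1 × 0.3989^3 = 0.152616
P(M+8) = 0.3989^4 = 0.025320
The M+2 peak is largest (0.346549); scaling to 100 gives 37.67 : 100.00 : 99.54 : 44.04 : 7.31.

37.67 : 100.00 : 99.54 : 44.04 : 7.31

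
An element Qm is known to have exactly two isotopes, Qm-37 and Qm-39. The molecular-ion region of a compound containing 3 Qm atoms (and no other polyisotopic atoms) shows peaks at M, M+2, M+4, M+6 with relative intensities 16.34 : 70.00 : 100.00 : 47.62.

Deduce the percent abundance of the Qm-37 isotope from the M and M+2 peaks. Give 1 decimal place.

If p is the fraction of Qm that is Qm-37, then I(M+2)/I(M) = [C(3,1)·p^2·(1−p)] / p^3 = 3·(1−p)/p = 70.00/16.34 = 4.2840
(1−p)/p = 4.2840/3 = 1.4280  ⇒  p = 1/(1 + 1.4280) = 0.4119
Qm-37: 41.2%, Qm-39: 58.8%.

41.2%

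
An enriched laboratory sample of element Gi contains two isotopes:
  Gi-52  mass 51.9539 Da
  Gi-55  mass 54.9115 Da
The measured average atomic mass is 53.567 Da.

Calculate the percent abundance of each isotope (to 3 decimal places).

With x = fraction of Gi-52 (so Gi-55 is 1 − x):
51.9539·x + 54.9115·(1 − x) = 53.567
(51.9539 − 54.9115)·x = 53.567 − 54.9115
x = -1.3445 / -2.9576 = 0.45459 → 45.459% Gi-52, 54.541% Gi-55.

Gi-52: 45.459%, Gi-55: 54.541%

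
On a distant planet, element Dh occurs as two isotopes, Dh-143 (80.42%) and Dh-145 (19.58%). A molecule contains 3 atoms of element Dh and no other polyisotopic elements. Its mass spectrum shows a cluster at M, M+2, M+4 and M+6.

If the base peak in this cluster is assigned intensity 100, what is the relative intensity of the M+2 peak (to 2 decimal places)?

(0.8042 + 0.1958)^3 gives M 0.5201, M+2 0.3799, M+4 0.0925, M+6 0.0075; the largest is M.
P(M) = C(3,0) × 0.8042^3 × 0.1958^0 = 1 × 0.52010641 × 1.0000 = 0.520106 (base)
P(M+2) = C(3,1) × 0.8042^2 × 0.1958^1 = 3 × 0.64673764 × 0.1958 = 0.379894
Relative intensity = 0.379894 / 0.520106 × 100 = 73.04

73.04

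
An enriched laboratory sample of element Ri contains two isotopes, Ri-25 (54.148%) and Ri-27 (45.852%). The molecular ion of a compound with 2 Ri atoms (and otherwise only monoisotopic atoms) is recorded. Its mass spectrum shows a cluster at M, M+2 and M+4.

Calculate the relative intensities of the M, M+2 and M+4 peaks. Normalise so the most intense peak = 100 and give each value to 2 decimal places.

59.05 : 100.00 : 42.34

Expanding (0.54148 + 0.45852)^2:
P(M) = 0.54148^2 = 0.293201
P(M+2) = 2 × 0.54148^1 × 0.45852^1 = 0.496559
P(M+4) = 0.45852^2 = 0.210241
The M+2 peak is largest (0.496559); scaling to 100 gives 59.05 : 100.00 : 42.34.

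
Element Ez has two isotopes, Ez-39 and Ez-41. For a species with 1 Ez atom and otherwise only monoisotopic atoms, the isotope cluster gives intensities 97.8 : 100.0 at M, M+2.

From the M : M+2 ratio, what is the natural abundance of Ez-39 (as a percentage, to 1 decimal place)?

Let p = fractional abundance of Ez-39. I(M+2)/I(M) = [C(1,1)·p^0·(1−p)] / p^1 = 1·(1−p)/p = 100.0/97.8 = 1.0225
(1−p)/p = 1.0225/1 = 1.0225  ⇒  p = 1/(1 + 1.0225) = 0.4944
Ez-39: 49.4%, Ez-41: 50.6%.

49.4%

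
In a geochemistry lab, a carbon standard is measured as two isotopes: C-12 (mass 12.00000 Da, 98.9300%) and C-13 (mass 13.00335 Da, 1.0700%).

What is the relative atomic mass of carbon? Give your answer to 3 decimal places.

12.011 Da

Ar = Σ fᵢ·mᵢ = 0.989300 × 12.00000 + 0.010700 × 13.00335
= 11.871600 + 0.139136 = 12.010736 Da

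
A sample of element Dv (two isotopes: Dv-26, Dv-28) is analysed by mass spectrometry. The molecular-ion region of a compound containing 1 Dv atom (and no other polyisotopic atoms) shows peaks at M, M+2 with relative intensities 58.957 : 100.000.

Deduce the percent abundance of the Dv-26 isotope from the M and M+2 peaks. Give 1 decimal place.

37.1%

Write p for the Dv-26 fraction. I(M+2)/I(M) = [C(1,1)·p^0·(1−p)] / p^1 = 1·(1−p)/p = 100.000/58.957 = 1.6962
(1−p)/p = 1.6962/1 = 1.6962  ⇒  p = 1/(1 + 1.6962) = 0.3709
Dv-26: 37.1%, Dv-28: 62.9%.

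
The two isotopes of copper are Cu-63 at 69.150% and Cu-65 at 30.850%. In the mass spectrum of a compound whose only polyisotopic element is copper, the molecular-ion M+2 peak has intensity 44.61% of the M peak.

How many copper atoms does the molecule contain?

The M+2/M ratio from n Cu atoms is n · q/p = n · 0.30850/0.69150.
n = 0.4461 × 0.69150/0.30850 = 1.00 ≈ 1

1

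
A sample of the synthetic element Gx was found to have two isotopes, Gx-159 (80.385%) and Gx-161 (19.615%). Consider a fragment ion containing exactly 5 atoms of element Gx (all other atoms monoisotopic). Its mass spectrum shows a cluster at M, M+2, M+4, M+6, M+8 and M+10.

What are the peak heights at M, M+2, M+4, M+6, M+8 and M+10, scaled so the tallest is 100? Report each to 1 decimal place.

Expanding (0.80385 + 0.19615)^5:
P(M) = 0.80385^5 = 0.335641
P(M+2) = 5 × 0.80385^4 × 0.19615^1 = 0.409504
P(M+4) = 10 × 0.80385^3 × 0.19615^2 = 0.199849
P(M+6) = 10 × 0.80385^2 × 0.19615^3 = 0.048766
P(M+8) = 5 × 0.80385^1 × 0.19615^4 = 0.005950
P(M+10) = 0.19615^5 = 0.000290
The M+2 peak is largest (0.409504); scaling to 100 gives 82.0 : 100.0 : 48.8 : 11.9 : 1.5 : 0.1.

82.0 : 100.0 : 48.8 : 11.9 : 1.5 : 0.1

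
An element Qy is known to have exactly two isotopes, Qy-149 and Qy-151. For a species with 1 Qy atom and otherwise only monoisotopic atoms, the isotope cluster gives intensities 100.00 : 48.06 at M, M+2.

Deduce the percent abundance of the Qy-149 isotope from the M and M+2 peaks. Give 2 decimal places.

67.54%

Write p for the Qy-149 fraction. I(M+2)/I(M) = [C(1,1)·p^0·(1−p)] / p^1 = 1·(1−p)/p = 48.06/100.00 = 0.4806
(1−p)/p = 0.4806/1 = 0.4806  ⇒  p = 1/(1 + 0.4806) = 0.6754
Qy-149: 67.54%, Qy-151: 32.46%.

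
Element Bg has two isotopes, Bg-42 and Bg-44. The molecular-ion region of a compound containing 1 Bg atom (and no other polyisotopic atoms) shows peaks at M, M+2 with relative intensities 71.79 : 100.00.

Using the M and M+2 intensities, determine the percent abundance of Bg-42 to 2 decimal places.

41.79%

Write p for the Bg-42 fraction. I(M+2)/I(M) = [C(1,1)·p^0·(1−p)] / p^1 = 1·(1−p)/p = 100.00/71.79 = 1.3930
(1−p)/p = 1.3930/1 = 1.3930  ⇒  p = 1/(1 + 1.3930) = 0.4179
Bg-42: 41.79%, Bg-44: 58.21%.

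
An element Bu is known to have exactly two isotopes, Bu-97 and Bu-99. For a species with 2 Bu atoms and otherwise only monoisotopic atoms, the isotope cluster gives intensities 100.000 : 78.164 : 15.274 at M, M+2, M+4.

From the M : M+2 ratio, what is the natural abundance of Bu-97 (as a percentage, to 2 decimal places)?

71.90%

Write p for the Bu-97 fraction. I(M+2)/I(M) = [C(2,1)·p^1·(1−p)] / p^2 = 2·(1−p)/p = 78.164/100.000 = 0.7816
(1−p)/p = 0.7816/2 = 0.3908  ⇒  p = 1/(1 + 0.3908) = 0.7190
Bu-97: 71.90%, Bu-99: 28.10%.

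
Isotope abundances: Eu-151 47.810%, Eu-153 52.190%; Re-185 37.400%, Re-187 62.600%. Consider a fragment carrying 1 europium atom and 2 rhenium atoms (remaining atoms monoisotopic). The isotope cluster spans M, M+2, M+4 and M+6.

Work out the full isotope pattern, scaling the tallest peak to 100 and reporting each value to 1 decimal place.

15.5 : 68.8 : 100.0 : 47.4

Europium pattern (n=1): 0.4781 : 0.5219
Rhenium pattern (n=2): 0.139876 : 0.468248 : 0.391876
Convolve the two distributions (both contribute in 2-u steps):
  M: 0.4781×0.139876 = 0.066875
  M+2: 0.4781×0.468248 + 0.5219×0.139876 = 0.296871
  M+4: 0.4781×0.391876 + 0.5219×0.468248 = 0.431735
  M+6: 0.5219×0.391876 = 0.204520
Scale to base peak (0.431735) = 100: 15.5 : 68.8 : 100.0 : 47.4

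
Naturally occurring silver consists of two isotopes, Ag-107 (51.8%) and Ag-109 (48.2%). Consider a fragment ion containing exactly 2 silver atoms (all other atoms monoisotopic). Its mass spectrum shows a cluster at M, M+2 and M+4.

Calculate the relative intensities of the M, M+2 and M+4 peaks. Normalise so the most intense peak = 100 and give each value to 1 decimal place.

The 2 Ag atoms are independent, so intensities follow the terms of (0.518 + 0.482)^2.
P(M) = 0.518^2 = 0.268324
P(M+2) = 2 × 0.518^1 × 0.482^1 = 0.499352
P(M+4) = 0.482^2 = 0.232324
The M+2 peak is largest (0.499352); scaling to 100 gives 53.7 : 100.0 : 46.5.

53.7 : 100.0 : 46.5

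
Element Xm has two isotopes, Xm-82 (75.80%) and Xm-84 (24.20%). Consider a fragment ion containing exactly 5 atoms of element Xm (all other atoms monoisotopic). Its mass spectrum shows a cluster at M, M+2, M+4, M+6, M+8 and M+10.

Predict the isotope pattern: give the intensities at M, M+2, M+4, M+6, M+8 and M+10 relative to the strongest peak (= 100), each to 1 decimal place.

Each Xm atom is independently Xm-82 (p = 0.7580) or Xm-84 (q = 0.2420); the cluster is the binomial expansion (p + q)^5.
P(M) = 0.7580^5 = 0.250234
P(M+2) = 5 × 0.7580^4 × 0.2420^1 = 0.399450
P(M+4) = 10 × 0.7580^3 × 0.2420^2 = 0.255058
P(M+6) = 10 × 0.7580^2 × 0.2420^3 = 0.081430
P(M+8) = 5 × 0.7580^1 × 0.2420^4 = 0.012999
P(M+10) = 0.2420^5 = 0.000830
The M+2 peak is largest (0.399450); scaling to 100 gives 62.6 : 100.0 : 63.9 : 20.4 : 3.3 : 0.2.

62.6 : 100.0 : 63.9 : 20.4 : 3.3 : 0.2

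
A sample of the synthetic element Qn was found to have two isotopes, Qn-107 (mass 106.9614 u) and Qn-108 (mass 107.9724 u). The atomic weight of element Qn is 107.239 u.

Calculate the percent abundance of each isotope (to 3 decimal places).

Qn-107: 72.542%, Qn-108: 27.458%

With x = fraction of Qn-107 (so Qn-108 is 1 − x):
106.9614·x + 107.9724·(1 − x) = 107.239
(106.9614 − 107.9724)·x = 107.239 − 107.9724
x = -0.7334 / -1.0110 = 0.72542 → 72.542% Qn-107, 27.458% Qn-108.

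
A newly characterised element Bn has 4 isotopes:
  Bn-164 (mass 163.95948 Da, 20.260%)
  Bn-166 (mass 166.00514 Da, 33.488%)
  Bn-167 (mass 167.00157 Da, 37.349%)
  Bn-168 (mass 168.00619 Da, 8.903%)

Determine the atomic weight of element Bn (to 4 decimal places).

Average mass = Σ (abundance × isotope mass) = 0.20260 × 163.95948 + 0.33488 × 166.00514 + 0.37349 × 167.00157 + 0.08903 × 168.00619
= 33.218191 + 55.591801 + 62.373416 + 14.957591 = 166.140999 Da

166.1410 Da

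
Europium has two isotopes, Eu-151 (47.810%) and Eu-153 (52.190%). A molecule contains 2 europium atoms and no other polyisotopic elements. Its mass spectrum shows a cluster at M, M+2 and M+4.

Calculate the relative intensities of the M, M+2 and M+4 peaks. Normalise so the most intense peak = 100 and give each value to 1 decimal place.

Each Eu atom is independently Eu-151 (p = 0.47810) or Eu-153 (q = 0.52190); the cluster is the binomial expansion (p + q)^2.
P(M) = 0.47810^2 = 0.228580
P(M+2) = 2 × 0.47810^1 × 0.52190^1 = 0.499041
P(M+4) = 0.52190^2 = 0.272380
The M+2 peak is largest (0.499041); scaling to 100 gives 45.8 : 100.0 : 54.6.

45.8 : 100.0 : 54.6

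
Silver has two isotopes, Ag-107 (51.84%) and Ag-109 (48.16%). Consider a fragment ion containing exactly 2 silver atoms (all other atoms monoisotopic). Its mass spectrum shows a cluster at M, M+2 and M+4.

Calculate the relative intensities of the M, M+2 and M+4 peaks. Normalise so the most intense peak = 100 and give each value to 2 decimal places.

The 2 Ag atoms are independent, so intensities follow the terms of (0.5184 + 0.4816)^2.
P(M) = 0.5184^2 = 0.268739
P(M+2) = 2 × 0.5184^1 × 0.4816^1 = 0.499323
P(M+4) = 0.4816^2 = 0.231939
The M+2 peak is largest (0.499323); scaling to 100 gives 53.82 : 100.00 : 46.45.

53.82 : 100.00 : 46.45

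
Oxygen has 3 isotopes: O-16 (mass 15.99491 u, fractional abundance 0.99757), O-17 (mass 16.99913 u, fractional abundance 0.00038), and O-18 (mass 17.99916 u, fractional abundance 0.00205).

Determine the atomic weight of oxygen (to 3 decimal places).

15.999 u

The abundance-weighted mean is 0.99757 × 15.99491 + 0.00038 × 16.99913 + 0.00205 × 17.99916
= 15.956042 + 0.006460 + 0.036898 = 15.999400 u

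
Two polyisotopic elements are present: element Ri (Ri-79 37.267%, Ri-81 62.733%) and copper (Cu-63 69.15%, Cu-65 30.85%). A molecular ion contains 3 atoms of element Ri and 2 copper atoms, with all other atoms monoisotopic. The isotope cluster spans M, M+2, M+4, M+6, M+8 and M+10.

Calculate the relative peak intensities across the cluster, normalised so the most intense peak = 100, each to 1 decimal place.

7.5 : 44.5 : 98.8 : 100.0 : 44.5 : 7.1

Element Ri pattern (n=3): 0.0517575 : 0.26137628 : 0.43998493 : 0.24688129
Copper pattern (n=2): 0.47817225 : 0.4266555 : 0.09517225
Convolve the two distributions (both contribute in 2-u steps):
  M: 0.0517575×0.47817225 = 0.024749
  M+2: 0.0517575×0.4266555 + 0.26137628×0.47817225 = 0.147066
  M+4: 0.0517575×0.09517225 + 0.26137628×0.4266555 + 0.43998493×0.47817225 = 0.326832
  M+6: 0.26137628×0.09517225 + 0.43998493×0.4266555 + 0.24688129×0.47817225 = 0.330650
  M+8: 0.43998493×0.09517225 + 0.24688129×0.4266555 = 0.147208
  M+10: 0.24688129×0.09517225 = 0.023496
Scale to base peak (0.330650) = 100: 7.5 : 44.5 : 98.8 : 100.0 : 44.5 : 7.1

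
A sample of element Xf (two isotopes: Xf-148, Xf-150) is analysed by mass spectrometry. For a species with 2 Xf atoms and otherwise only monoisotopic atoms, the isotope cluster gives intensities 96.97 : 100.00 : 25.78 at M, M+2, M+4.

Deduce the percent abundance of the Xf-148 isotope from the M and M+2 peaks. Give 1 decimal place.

66.0%

Let p = fractional abundance of Xf-148. I(M+2)/I(M) = [C(2,1)·p^1·(1−p)] / p^2 = 2·(1−p)/p = 100.00/96.97 = 1.0312
(1−p)/p = 1.0312/2 = 0.5156  ⇒  p = 1/(1 + 0.5156) = 0.6598
Xf-148: 66.0%, Xf-150: 34.0%.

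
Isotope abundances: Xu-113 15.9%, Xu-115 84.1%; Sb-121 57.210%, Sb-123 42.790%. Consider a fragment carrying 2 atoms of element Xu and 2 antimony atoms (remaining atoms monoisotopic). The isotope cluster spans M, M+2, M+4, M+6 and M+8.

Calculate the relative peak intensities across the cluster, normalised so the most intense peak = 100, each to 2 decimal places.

Element Xu pattern (n=2): 0.025281 : 0.267438 : 0.707281
Antimony pattern (n=2): 0.32729841 : 0.48960318 : 0.18309841
Convolve the two distributions (both contribute in 2-u steps):
  M: 0.025281×0.32729841 = 0.008274
  M+2: 0.025281×0.48960318 + 0.267438×0.32729841 = 0.099910
  M+4: 0.025281×0.18309841 + 0.267438×0.48960318 + 0.707281×0.32729841 = 0.367059
  M+6: 0.267438×0.18309841 + 0.707281×0.48960318 = 0.395254
  M+8: 0.707281×0.18309841 = 0.129502
Scale to base peak (0.395254) = 100: 2.09 : 25.28 : 92.87 : 100.00 : 32.76

2.09 : 25.28 : 92.87 : 100.00 : 32.76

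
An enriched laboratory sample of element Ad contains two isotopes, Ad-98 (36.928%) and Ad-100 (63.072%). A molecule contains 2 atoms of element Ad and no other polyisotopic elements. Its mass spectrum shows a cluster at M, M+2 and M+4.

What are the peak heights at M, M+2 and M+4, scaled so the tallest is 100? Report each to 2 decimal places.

Expanding (0.36928 + 0.63072)^2:
P(M) = 0.36928^2 = 0.136368
P(M+2) = 2 × 0.36928^1 × 0.63072^1 = 0.465825
P(M+4) = 0.63072^2 = 0.397808
The M+2 peak is largest (0.465825); scaling to 100 gives 29.27 : 100.00 : 85.40.

29.27 : 100.00 : 85.40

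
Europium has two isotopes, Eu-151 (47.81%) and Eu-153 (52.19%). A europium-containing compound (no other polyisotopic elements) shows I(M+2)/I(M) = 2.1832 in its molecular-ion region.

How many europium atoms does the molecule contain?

For n independent Eu atoms, I(M+2)/I(M) = n · (abundance Eu-153) / (abundance Eu-151) = n · 0.5219/0.4781.
n = 2.1832 × 0.4781/0.5219 = 2.00 ≈ 2

2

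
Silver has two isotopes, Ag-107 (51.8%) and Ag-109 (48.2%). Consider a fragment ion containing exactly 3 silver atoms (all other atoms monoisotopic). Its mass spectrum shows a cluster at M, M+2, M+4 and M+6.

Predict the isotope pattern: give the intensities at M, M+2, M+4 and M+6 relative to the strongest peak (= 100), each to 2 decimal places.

35.82 : 100.00 : 93.05 : 28.86

The 3 Ag atoms are independent, so intensities follow the terms of (0.518 + 0.482)^3.
P(M) = 0.518^3 = 0.138992
P(M+2) = 3 × 0.518^2 × 0.482^1 = 0.387997
P(M+4) = 3 × 0.518^1 × 0.482^2 = 0.361031
P(M+6) = 0.482^3 = 0.111980
The M+2 peak is largest (0.387997); scaling to 100 gives 35.82 : 100.00 : 93.05 : 28.86.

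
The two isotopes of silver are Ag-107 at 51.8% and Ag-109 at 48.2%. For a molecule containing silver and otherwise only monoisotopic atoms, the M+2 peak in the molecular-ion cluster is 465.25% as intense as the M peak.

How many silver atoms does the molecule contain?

With n Ag atoms, P(M+2)/P(M) = C(n,1)·p^(n−1)q / p^n = n·q/p = n · 0.482/0.518.
n = 4.6525 × 0.518/0.482 = 5.00 ≈ 5

5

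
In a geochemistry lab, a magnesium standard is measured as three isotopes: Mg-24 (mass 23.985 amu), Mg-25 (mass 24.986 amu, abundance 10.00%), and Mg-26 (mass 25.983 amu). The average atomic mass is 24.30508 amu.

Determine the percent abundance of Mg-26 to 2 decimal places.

Let x and y be the fractions of Mg-24 and Mg-26. Then x + y = 1 − 0.1000 = 0.9000 and 23.985x + 25.983y = 24.30508 − 0.1000×24.986 = 21.80648.
Substituting: 23.985x + 25.983(0.9000 − x) = 21.80648
(23.985 − 25.983)x = -1.57822  ⇒  x = 0.78990, y = 0.11010
Mg-24: 78.99%, Mg-26: 11.01%.

11.01%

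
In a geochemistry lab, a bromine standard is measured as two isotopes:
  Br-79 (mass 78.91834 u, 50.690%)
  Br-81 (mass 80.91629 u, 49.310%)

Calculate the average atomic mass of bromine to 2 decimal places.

Average mass = Σ (abundance × isotope mass) = 0.50690 × 78.91834 + 0.49310 × 80.91629
= 40.003707 + 39.899823 = 79.903530 u

79.90 u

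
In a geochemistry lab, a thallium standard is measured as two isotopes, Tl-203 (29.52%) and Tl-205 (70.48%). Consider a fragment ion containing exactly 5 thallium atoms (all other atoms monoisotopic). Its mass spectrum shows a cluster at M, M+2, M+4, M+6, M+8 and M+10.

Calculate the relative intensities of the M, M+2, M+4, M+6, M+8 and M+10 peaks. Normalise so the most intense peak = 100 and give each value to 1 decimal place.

0.6 : 7.3 : 35.1 : 83.8 : 100.0 : 47.8

Each Tl atom is independently Tl-203 (p = 0.2952) or Tl-205 (q = 0.7048); the cluster is the binomial expansion (p + q)^5.
P(M) = 0.2952^5 = 0.002242
P(M+2) = 5 × 0.2952^4 × 0.7048^1 = 0.026761
P(M+4) = 10 × 0.2952^3 × 0.7048^2 = 0.127785
P(M+6) = 10 × 0.2952^2 × 0.7048^3 = 0.305092
P(M+8) = 5 × 0.2952^1 × 0.7048^4 = 0.364208
P(M+10) = 0.7048^5 = 0.173912
The M+8 peak is largest (0.364208); scaling to 100 gives 0.6 : 7.3 : 35.1 : 83.8 : 100.0 : 47.8.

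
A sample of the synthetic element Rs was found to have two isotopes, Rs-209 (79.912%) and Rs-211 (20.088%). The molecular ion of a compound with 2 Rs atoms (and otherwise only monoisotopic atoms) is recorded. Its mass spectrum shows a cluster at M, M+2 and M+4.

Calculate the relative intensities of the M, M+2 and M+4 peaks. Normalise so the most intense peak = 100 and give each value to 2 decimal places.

Each Rs atom is independently Rs-209 (p = 0.79912) or Rs-211 (q = 0.20088); the cluster is the binomial expansion (p + q)^2.
P(M) = 0.79912^2 = 0.638593
P(M+2) = 2 × 0.79912^1 × 0.20088^1 = 0.321054
P(M+4) = 0.20088^2 = 0.040353
The M peak is largest (0.638593); scaling to 100 gives 100.00 : 50.28 : 6.32.

100.00 : 50.28 : 6.32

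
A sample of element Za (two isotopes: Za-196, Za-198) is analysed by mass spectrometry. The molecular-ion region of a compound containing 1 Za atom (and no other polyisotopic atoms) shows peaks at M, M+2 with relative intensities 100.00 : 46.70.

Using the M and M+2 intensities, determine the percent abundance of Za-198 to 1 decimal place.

If p is the fraction of Za that is Za-196, then I(M+2)/I(M) = [C(1,1)·p^0·(1−p)] / p^1 = 1·(1−p)/p = 46.70/100.00 = 0.4670
(1−p)/p = 0.4670/1 = 0.4670  ⇒  p = 1/(1 + 0.4670) = 0.6817
Za-196: 68.2%, Za-198: 31.8%.

31.8%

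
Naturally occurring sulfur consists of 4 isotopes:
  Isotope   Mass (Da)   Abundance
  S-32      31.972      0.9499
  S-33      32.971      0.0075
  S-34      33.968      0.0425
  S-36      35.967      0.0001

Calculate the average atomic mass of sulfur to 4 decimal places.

Average mass = Σ (abundance × isotope mass) = 0.9499 × 31.972 + 0.0075 × 32.971 + 0.0425 × 33.968 + 0.0001 × 35.967
= 30.37020 + 0.24728 + 1.44364 + 0.00360 = 32.06472 Da

32.0647 Da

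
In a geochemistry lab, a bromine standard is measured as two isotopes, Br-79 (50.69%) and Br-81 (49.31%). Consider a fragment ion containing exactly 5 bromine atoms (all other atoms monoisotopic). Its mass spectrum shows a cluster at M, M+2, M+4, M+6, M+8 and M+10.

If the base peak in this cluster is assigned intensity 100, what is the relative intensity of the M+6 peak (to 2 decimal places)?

Term probabilities: M 0.0335, M+2 0.1628, M+4 0.3167, M+6 0.3081, M+8 0.1498, M+10 0.0292. Base peak = M+4.
P(M+4) = C(5,2) × 0.5069^3 × 0.4931^2 = 10 × 0.13024674 × 0.24314761 = 0.316692 (base)
P(M+6) = C(5,3) × 0.5069^2 × 0.4931^3 = 10 × 0.25694761 × 0.11989609 = 0.308070
Relative intensity = 0.308070 / 0.316692 × 100 = 97.28

97.28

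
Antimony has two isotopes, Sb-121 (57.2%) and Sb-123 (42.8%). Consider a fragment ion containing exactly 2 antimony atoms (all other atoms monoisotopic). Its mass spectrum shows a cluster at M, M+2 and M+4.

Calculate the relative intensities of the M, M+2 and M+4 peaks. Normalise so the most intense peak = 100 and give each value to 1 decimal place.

The 2 Sb atoms are independent, so intensities follow the terms of (0.572 + 0.428)^2.
P(M) = 0.572^2 = 0.327184
P(M+2) = 2 × 0.572^1 × 0.428^1 = 0.489632
P(M+4) = 0.428^2 = 0.183184
The M+2 peak is largest (0.489632); scaling to 100 gives 66.8 : 100.0 : 37.4.

66.8 : 100.0 : 37.4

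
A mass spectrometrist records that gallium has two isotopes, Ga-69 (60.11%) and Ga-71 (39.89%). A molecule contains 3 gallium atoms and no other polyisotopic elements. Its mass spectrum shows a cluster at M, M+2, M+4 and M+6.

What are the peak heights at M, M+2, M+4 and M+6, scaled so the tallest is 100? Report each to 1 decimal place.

Expanding (0.6011 + 0.3989)^3:
P(M) = 0.6011^3 = 0.217190
P(M+2) = 3 × 0.6011^2 × 0.3989^1 = 0.432393
P(M+4) = 3 × 0.6011^1 × 0.3989^2 = 0.286943
P(M+6) = 0.3989^3 = 0.063473
The M+2 peak is largest (0.432393); scaling to 100 gives 50.2 : 100.0 : 66.4 : 14.7.

50.2 : 100.0 : 66.4 : 14.7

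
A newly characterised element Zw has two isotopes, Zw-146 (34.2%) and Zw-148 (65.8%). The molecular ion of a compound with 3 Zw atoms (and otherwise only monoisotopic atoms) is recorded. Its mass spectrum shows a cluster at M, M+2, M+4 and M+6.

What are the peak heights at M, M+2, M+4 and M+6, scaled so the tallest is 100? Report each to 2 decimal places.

9.00 : 51.98 : 100.00 : 64.13

Expanding (0.342 + 0.658)^3:
P(M) = 0.342^3 = 0.040002
P(M+2) = 3 × 0.342^2 × 0.658^1 = 0.230887
P(M+4) = 3 × 0.342^1 × 0.658^2 = 0.444221
P(M+6) = 0.658^3 = 0.284890
The M+4 peak is largest (0.444221); scaling to 100 gives 9.00 : 51.98 : 100.00 : 64.13.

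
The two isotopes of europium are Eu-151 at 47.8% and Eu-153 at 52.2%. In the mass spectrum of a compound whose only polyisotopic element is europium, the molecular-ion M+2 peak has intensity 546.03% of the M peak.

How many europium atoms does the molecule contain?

The M+2/M ratio from n Eu atoms is n · q/p = n · 0.522/0.478.
n = 5.4603 × 0.478/0.522 = 5.00 ≈ 5

5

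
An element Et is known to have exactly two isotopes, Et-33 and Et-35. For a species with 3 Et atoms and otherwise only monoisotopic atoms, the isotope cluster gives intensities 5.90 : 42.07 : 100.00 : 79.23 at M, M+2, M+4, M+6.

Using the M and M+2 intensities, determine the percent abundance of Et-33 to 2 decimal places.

If p is the fraction of Et that is Et-33, then I(M+2)/I(M) = [C(3,1)·p^2·(1−p)] / p^3 = 3·(1−p)/p = 42.07/5.90 = 7.1305
(1−p)/p = 7.1305/3 = 2.3768  ⇒  p = 1/(1 + 2.3768) = 0.2961
Et-33: 29.61%, Et-35: 70.39%.

29.61%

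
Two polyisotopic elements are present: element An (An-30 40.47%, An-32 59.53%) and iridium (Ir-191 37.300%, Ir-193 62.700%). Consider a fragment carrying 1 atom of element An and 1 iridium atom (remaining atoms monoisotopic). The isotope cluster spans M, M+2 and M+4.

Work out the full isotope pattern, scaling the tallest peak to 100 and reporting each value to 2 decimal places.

Element An pattern (n=1): 0.4047 : 0.5953
Iridium pattern (n=1): 0.3730 : 0.6270
Convolve the two distributions (both contribute in 2-u steps):
  M: 0.4047×0.3730 = 0.150953
  M+2: 0.4047×0.6270 + 0.5953×0.3730 = 0.475794
  M+4: 0.5953×0.6270 = 0.373253
Scale to base peak (0.475794) = 100: 31.73 : 100.00 : 78.45

31.73 : 100.00 : 78.45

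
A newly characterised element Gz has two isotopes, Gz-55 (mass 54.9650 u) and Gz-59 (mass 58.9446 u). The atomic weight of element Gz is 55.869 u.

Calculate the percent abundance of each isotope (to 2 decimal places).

Gz-55: 77.28%, Gz-59: 22.72%

Writing the weighted mean with unknown fraction x of Gz-55:
54.9650·x + 58.9446·(1 − x) = 55.869
(54.9650 − 58.9446)·x = 55.869 − 58.9446
x = -3.0756 / -3.9796 = 0.77284 → 77.28% Gz-55, 22.72% Gz-59.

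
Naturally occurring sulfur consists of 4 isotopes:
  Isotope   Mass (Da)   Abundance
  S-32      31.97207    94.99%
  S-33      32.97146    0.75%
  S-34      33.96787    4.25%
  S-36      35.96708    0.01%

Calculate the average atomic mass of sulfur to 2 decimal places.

32.06 Da

Weight each isotope mass by its fractional abundance: 0.9499 × 31.97207 + 0.0075 × 32.97146 + 0.0425 × 33.96787 + 0.0001 × 35.96708
= 30.370269 + 0.247286 + 1.443634 + 0.003597 = 32.064786 Da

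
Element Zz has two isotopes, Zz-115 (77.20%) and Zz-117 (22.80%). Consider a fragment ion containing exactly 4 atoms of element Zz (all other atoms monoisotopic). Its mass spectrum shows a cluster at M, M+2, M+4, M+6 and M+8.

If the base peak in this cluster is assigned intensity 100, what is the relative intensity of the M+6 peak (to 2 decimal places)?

Term probabilities: M 0.3552, M+2 0.4196, M+4 0.1859, M+6 0.0366, M+8 0.0027. Base peak = M+2.
P(M+2) = C(4,1) × 0.7720^3 × 0.2280^1 = 4 × 0.46009965 × 0.2280 = 0.419611 (base)
P(M+6) = C(4,3) × 0.7720^1 × 0.2280^3 = 4 × 0.7720 × 0.01185235 = 0.036600
Relative intensity = 0.036600 / 0.419611 × 100 = 8.72

8.72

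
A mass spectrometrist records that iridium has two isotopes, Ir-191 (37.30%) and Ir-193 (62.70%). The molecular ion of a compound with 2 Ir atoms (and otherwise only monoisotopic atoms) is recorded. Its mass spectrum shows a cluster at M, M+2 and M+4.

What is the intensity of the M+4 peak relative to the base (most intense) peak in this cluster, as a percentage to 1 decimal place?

84.0%

(0.3730 + 0.6270)^2 gives M 0.1391, M+2 0.4677, M+4 0.3931; the largest is M+2.
P(M+2) = C(2,1) × 0.3730^1 × 0.6270^1 = 2 × 0.3730 × 0.6270 = 0.467742 (base)
P(M+4) = C(2,2) × 0.3730^0 × 0.6270^2 = 1 × 1.0000 × 0.393129 = 0.393129
Relative intensity = 0.393129 / 0.467742 × 100 = 84.0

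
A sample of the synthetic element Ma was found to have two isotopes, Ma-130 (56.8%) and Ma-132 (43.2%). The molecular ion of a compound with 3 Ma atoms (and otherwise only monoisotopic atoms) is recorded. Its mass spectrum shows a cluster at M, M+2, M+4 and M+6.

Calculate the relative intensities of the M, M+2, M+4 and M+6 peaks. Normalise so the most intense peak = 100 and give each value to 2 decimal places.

43.83 : 100.00 : 76.06 : 19.28

The 3 Ma atoms are independent, so intensities follow the terms of (0.568 + 0.432)^3.
P(M) = 0.568^3 = 0.183250
P(M+2) = 3 × 0.568^2 × 0.432^1 = 0.418121
P(M+4) = 3 × 0.568^1 × 0.432^2 = 0.318007
P(M+6) = 0.432^3 = 0.080622
The M+2 peak is largest (0.418121); scaling to 100 gives 43.83 : 100.00 : 76.06 : 19.28.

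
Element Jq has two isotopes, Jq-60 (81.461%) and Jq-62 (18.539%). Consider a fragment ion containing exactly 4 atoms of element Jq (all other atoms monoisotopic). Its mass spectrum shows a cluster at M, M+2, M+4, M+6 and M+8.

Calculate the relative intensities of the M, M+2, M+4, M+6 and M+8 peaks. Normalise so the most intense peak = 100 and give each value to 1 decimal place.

Each Jq atom is independently Jq-60 (p = 0.81461) or Jq-62 (q = 0.18539); the cluster is the binomial expansion (p + q)^4.
P(M) = 0.81461^4 = 0.440351
P(M+2) = 4 × 0.81461^3 × 0.18539^1 = 0.400863
P(M+4) = 6 × 0.81461^2 × 0.18539^2 = 0.136843
P(M+6) = 4 × 0.81461^1 × 0.18539^3 = 0.020762
P(M+8) = 0.18539^4 = 0.001181
The M peak is largest (0.440351); scaling to 100 gives 100.0 : 91.0 : 31.1 : 4.7 : 0.3.

100.0 : 91.0 : 31.1 : 4.7 : 0.3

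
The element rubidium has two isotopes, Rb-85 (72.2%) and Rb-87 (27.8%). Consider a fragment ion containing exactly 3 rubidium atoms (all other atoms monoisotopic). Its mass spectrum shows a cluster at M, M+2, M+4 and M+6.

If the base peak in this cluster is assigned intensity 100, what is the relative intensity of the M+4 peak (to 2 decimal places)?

38.50

Term probabilities: M 0.3764, M+2 0.4348, M+4 0.1674, M+6 0.0215. Base peak = M+2.
P(M+2) = C(3,1) × 0.722^2 × 0.278^1 = 3 × 0.521284 × 0.2780 = 0.434751 (base)
P(M+4) = C(3,2) × 0.722^1 × 0.278^2 = 3 × 0.7220 × 0.077284 = 0.167397
Relative intensity = 0.167397 / 0.434751 × 100 = 38.50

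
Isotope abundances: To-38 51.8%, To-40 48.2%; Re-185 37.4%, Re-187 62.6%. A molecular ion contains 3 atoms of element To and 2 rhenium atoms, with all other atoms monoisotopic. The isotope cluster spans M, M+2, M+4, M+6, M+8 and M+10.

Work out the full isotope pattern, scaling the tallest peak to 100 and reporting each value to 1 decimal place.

5.8 : 35.4 : 85.1 : 100.0 : 57.6 : 13.0

Element To pattern (n=3): 0.13899183 : 0.3879965 : 0.3610315 : 0.11198017
Rhenium pattern (n=2): 0.139876 : 0.468248 : 0.391876
Convolve the two distributions (both contribute in 2-u steps):
  M: 0.13899183×0.139876 = 0.019442
  M+2: 0.13899183×0.468248 + 0.3879965×0.139876 = 0.119354
  M+4: 0.13899183×0.391876 + 0.3879965×0.468248 + 0.3610315×0.139876 = 0.286646
  M+6: 0.3879965×0.391876 + 0.3610315×0.468248 + 0.11198017×0.139876 = 0.336762
  M+8: 0.3610315×0.391876 + 0.11198017×0.468248 = 0.193914
  M+10: 0.11198017×0.391876 = 0.043882
Scale to base peak (0.336762) = 100: 5.8 : 35.4 : 85.1 : 100.0 : 57.6 : 13.0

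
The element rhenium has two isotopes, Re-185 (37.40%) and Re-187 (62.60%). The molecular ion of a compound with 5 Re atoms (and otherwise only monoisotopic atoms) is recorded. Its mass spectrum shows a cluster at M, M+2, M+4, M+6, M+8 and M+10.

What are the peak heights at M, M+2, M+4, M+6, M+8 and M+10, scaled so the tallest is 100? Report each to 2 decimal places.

2.13 : 17.85 : 59.74 : 100.00 : 83.69 : 28.02

The 5 Re atoms are independent, so intensities follow the terms of (0.3740 + 0.6260)^5.
P(M) = 0.3740^5 = 0.007317
P(M+2) = 5 × 0.3740^4 × 0.6260^1 = 0.061239
P(M+4) = 10 × 0.3740^3 × 0.6260^2 = 0.205005
P(M+6) = 10 × 0.3740^2 × 0.6260^3 = 0.343136
P(M+8) = 5 × 0.3740^1 × 0.6260^4 = 0.287170
P(M+10) = 0.6260^5 = 0.096133
The M+6 peak is largest (0.343136); scaling to 100 gives 2.13 : 17.85 : 59.74 : 100.00 : 83.69 : 28.02.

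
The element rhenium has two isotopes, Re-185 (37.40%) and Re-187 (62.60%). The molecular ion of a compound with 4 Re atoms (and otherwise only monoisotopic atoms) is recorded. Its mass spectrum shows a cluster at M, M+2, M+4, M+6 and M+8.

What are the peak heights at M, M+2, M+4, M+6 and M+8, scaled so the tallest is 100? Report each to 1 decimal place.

The 4 Re atoms are independent, so intensities follow the terms of (0.3740 + 0.6260)^4.
P(M) = 0.3740^4 = 0.019565
P(M+2) = 4 × 0.3740^3 × 0.6260^1 = 0.130993
P(M+4) = 6 × 0.3740^2 × 0.6260^2 = 0.328884
P(M+6) = 4 × 0.3740^1 × 0.6260^3 = 0.366990
P(M+8) = 0.6260^4 = 0.153567
The M+6 peak is largest (0.366990); scaling to 100 gives 5.3 : 35.7 : 89.6 : 100.0 : 41.8.

5.3 : 35.7 : 89.6 : 100.0 : 41.8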